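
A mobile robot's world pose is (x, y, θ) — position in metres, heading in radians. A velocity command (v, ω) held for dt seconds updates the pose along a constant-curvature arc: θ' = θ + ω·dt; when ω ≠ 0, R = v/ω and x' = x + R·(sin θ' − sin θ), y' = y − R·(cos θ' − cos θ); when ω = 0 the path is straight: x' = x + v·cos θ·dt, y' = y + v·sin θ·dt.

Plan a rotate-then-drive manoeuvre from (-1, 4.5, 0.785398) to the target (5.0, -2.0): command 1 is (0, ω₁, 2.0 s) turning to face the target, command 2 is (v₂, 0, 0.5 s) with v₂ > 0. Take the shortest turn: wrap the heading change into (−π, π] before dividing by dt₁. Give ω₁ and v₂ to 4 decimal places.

heading to target = atan2(-2−4.5, 5−-1) = -0.8254
Δθ = wrap(-0.8254 − 0.7854) = -1.6108; ω₁ = Δθ/dt₁ = -0.8054
distance = √((5−-1)² + (-2−4.5)²) = 8.8459; v₂ = distance/dt₂ = 17.6918

ω₁ = -0.8054, v₂ = 17.6918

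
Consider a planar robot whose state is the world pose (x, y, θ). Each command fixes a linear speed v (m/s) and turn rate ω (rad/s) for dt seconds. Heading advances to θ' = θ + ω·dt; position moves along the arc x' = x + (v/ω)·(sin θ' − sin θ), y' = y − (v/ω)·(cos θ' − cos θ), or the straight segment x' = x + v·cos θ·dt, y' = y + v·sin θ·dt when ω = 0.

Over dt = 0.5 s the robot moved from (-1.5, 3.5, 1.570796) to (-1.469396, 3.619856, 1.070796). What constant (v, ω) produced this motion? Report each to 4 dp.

v = 0.2500, ω = -1.0000

Δθ = 1.070796 − 1.570796 = -0.500000
ω = Δθ/dt = -0.500000/0.5 = -1.0000
R = −Δy/(cos θ' − cos θ) = -0.2500
v = R·ω = -0.2500·-1.0000 = 0.2500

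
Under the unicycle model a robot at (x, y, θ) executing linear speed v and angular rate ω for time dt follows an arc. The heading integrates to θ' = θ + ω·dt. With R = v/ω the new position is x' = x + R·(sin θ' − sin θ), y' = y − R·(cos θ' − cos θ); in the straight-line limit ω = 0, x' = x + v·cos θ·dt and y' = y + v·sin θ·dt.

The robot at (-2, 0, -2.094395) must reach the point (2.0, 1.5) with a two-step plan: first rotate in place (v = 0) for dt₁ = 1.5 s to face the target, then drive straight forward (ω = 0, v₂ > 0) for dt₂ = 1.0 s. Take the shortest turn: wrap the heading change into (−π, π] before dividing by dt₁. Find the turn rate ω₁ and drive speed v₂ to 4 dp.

heading to target = atan2(1.5−0, 2−-2) = 0.3588
Δθ = wrap(0.3588 − -2.0944) = 2.4532; ω₁ = Δθ/dt₁ = 1.6354
distance = √((2−-2)² + (1.5−0)²) = 4.2720; v₂ = distance/dt₂ = 4.2720

ω₁ = 1.6354, v₂ = 4.2720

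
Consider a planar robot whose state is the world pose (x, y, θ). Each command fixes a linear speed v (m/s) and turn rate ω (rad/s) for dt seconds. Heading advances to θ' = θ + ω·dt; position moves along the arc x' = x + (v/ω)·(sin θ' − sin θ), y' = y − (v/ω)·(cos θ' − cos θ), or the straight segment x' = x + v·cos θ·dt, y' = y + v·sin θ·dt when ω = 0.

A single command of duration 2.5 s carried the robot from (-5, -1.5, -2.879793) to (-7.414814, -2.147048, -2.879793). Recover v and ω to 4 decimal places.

v = 1.0000, ω = 0.0000

Δθ = -2.879793 − -2.879793 = 0.000000
ω = Δθ/dt = 0.000000/2.5 = 0.0000
ω = 0 → v = (Δx·cos θ + Δy·sin θ)/dt = 1.0000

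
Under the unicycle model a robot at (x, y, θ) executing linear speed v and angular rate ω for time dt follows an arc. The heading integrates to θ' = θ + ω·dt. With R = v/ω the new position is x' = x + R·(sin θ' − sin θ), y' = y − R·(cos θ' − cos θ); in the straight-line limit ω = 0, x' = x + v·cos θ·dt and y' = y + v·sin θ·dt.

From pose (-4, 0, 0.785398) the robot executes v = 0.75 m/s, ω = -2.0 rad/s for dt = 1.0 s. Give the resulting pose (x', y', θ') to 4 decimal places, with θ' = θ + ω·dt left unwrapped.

(-3.3834, -0.1344, -1.2146)

θ' = 0.7854 + -2.0·1.0 = -1.2146
R = v/ω = 0.75/-2.0 = -0.3750
x' = -4 + -0.3750·(sin -1.2146 − sin 0.7854) = -3.3834
y' = 0 − -0.3750·(cos -1.2146 − cos 0.7854) = -0.1344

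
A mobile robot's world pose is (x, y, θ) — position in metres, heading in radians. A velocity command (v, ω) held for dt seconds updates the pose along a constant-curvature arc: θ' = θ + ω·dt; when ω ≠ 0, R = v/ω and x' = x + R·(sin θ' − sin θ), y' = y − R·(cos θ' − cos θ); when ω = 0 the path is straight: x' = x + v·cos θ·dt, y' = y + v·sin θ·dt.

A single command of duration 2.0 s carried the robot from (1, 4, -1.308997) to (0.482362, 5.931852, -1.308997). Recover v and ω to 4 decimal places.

Δθ = -1.308997 − -1.308997 = 0.000000
ω = Δθ/dt = 0.000000/2.0 = 0.0000
ω = 0 → v = (Δx·cos θ + Δy·sin θ)/dt = -1.0000

v = -1.0000, ω = 0.0000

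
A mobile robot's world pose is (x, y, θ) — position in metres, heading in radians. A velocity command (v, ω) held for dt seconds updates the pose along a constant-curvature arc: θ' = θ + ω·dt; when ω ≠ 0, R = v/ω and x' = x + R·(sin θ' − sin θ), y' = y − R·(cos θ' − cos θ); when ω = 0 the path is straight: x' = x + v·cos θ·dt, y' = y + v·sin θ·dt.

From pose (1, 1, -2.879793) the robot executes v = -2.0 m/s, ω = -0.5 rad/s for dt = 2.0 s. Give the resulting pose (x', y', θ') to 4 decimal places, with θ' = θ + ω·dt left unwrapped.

θ' = -2.8798 + -0.5·2.0 = -3.8798
R = v/ω = -2.0/-0.5 = 4.0000
x' = 1 + 4.0000·(sin -3.8798 − sin -2.8798) = 4.7271
y' = 1 − 4.0000·(cos -3.8798 − cos -2.8798) = 0.0950

(4.7271, 0.0950, -3.8798)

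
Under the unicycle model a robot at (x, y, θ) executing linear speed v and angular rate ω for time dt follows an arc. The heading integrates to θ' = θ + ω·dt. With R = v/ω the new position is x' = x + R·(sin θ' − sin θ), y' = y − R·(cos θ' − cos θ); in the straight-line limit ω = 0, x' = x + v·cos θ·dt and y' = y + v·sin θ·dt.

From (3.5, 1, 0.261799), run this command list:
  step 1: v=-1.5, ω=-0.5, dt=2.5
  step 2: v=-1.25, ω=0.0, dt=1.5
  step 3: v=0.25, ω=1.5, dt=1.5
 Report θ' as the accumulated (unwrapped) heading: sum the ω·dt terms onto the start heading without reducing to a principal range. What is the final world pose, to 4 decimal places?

step 1: θ'=-0.9882 (R=3.0000) → pose (0.2184, 2.2472, -0.9882)
step 2: θ'=-0.9882 (straight) → pose (-0.8132, 3.8129, -0.9882)
step 3: θ'=1.2618 (R=0.1667) → pose (-0.5152, 3.8539, 1.2618)

(-0.5152, 3.8539, 1.2618)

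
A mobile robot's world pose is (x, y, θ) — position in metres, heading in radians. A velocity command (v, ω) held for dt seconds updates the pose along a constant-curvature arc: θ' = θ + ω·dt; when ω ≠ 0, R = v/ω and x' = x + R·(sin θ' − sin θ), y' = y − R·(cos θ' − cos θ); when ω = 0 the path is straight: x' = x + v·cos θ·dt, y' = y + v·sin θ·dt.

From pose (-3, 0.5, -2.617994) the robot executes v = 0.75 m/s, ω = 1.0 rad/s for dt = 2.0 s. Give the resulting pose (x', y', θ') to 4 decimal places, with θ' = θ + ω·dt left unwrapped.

(-3.0596, -0.7608, -0.6180)

θ' = -2.6180 + 1.0·2.0 = -0.6180
R = v/ω = 0.75/1.0 = 0.7500
x' = -3 + 0.7500·(sin -0.6180 − sin -2.6180) = -3.0596
y' = 0.5 − 0.7500·(cos -0.6180 − cos -2.6180) = -0.7608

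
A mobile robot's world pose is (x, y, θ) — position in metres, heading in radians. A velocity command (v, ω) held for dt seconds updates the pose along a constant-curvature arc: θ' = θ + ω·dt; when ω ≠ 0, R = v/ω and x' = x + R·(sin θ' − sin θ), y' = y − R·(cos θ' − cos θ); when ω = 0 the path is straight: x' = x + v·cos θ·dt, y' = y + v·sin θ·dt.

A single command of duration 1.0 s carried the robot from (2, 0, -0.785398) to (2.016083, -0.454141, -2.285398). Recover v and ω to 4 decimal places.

v = 0.5000, ω = -1.5000

Δθ = -2.285398 − -0.785398 = -1.500000
ω = Δθ/dt = -1.500000/1.0 = -1.5000
R = −Δy/(cos θ' − cos θ) = -0.3333
v = R·ω = -0.3333·-1.5000 = 0.5000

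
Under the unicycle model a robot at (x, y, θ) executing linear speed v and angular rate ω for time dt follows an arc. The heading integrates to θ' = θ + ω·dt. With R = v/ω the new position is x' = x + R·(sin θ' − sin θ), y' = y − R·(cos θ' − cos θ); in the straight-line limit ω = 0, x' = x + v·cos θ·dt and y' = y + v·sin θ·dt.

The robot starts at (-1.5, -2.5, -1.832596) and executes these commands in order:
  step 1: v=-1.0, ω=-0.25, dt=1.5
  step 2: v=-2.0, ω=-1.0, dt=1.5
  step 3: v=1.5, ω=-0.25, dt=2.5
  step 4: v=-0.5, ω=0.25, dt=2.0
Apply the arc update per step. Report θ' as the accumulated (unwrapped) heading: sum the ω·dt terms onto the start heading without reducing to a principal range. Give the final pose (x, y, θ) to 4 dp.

(0.0562, 1.3823, -3.8326)

step 1: θ'=-2.2076 (R=4.0000) → pose (-0.8523, -1.1568, -2.2076)
step 2: θ'=-3.7076 (R=2.0000) → pose (1.8282, -0.6579, -3.7076)
step 3: θ'=-4.3326 (R=-6.0000) → pose (-0.5266, 2.1820, -4.3326)
step 4: θ'=-3.8326 (R=-2.0000) → pose (0.0562, 1.3823, -3.8326)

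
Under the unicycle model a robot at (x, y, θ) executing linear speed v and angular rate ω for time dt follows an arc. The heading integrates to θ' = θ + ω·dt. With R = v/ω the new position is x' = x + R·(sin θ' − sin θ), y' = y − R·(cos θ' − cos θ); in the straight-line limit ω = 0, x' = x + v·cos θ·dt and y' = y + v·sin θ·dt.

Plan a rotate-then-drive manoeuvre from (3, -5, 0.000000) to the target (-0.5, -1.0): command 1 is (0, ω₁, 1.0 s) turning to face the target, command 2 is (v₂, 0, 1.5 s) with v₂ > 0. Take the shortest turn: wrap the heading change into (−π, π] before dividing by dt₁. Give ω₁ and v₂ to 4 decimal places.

ω₁ = 2.2896, v₂ = 3.5434

heading to target = atan2(-1−-5, -0.5−3) = 2.2896
Δθ = wrap(2.2896 − 0.0000) = 2.2896; ω₁ = Δθ/dt₁ = 2.2896
distance = √((-0.5−3)² + (-1−-5)²) = 5.3151; v₂ = distance/dt₂ = 3.5434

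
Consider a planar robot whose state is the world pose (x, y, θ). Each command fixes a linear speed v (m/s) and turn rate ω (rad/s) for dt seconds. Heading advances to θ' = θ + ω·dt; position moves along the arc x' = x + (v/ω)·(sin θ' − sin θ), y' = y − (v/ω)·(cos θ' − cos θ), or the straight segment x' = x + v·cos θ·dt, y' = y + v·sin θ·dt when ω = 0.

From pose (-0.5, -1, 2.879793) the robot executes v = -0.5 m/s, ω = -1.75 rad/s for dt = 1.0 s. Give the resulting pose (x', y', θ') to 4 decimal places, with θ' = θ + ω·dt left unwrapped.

θ' = 2.8798 + -1.75·1.0 = 1.1298
R = v/ω = -0.5/-1.75 = 0.2857
x' = -0.5 + 0.2857·(sin 1.1298 − sin 2.8798) = -0.3156
y' = -1 − 0.2857·(cos 1.1298 − cos 2.8798) = -1.3979

(-0.3156, -1.3979, 1.1298)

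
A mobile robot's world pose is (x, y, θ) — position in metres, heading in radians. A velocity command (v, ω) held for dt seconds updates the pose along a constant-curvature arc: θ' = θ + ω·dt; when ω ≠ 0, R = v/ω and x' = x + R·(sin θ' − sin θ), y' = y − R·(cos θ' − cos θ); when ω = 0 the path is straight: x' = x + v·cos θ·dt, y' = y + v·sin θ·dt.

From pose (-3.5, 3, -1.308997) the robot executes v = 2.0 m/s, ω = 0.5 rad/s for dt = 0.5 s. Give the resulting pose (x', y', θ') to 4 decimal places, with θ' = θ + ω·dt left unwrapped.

θ' = -1.3090 + 0.5·0.5 = -1.0590
R = v/ω = 2.0/0.5 = 4.0000
x' = -3.5 + 4.0000·(sin -1.0590 − sin -1.3090) = -3.1238
y' = 3 − 4.0000·(cos -1.0590 − cos -1.3090) = 2.0763

(-3.1238, 2.0763, -1.0590)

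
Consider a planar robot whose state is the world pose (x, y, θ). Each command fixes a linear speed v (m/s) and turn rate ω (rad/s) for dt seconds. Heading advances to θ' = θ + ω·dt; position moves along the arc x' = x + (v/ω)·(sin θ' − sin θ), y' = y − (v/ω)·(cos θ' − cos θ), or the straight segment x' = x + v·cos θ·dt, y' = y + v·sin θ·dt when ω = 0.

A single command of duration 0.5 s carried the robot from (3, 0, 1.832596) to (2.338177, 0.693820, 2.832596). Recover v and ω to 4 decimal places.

v = 2.0000, ω = 2.0000

Δθ = 2.832596 − 1.832596 = 1.000000
ω = Δθ/dt = 1.000000/0.5 = 2.0000
R = −Δy/(cos θ' − cos θ) = 1.0000
v = R·ω = 1.0000·2.0000 = 2.0000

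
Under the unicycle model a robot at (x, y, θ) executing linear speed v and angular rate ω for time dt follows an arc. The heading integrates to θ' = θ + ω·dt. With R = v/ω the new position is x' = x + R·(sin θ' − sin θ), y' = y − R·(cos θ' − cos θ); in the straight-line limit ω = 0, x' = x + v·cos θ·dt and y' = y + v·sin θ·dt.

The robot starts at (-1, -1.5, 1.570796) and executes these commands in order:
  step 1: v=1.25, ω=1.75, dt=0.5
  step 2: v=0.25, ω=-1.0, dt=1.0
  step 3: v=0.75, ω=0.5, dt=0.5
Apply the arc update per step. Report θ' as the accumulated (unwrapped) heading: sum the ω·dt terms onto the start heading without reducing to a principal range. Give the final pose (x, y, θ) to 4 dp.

(-1.3442, -0.3547, 1.6958)

step 1: θ'=2.4458 (R=0.7143) → pose (-1.2564, -0.9518, 2.4458)
step 2: θ'=1.4458 (R=-0.2500) → pose (-1.3442, -0.7287, 1.4458)
step 3: θ'=1.6958 (R=1.5000) → pose (-1.3442, -0.3547, 1.6958)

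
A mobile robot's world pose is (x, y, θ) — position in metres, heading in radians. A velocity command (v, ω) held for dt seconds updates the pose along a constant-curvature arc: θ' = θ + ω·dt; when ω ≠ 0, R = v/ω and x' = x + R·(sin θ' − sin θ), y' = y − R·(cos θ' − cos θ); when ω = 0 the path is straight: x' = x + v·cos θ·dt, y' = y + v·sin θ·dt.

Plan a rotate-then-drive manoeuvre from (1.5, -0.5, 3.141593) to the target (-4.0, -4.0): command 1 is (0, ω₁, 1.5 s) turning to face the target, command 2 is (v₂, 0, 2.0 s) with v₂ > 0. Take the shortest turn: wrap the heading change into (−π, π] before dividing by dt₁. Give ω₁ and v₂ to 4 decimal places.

heading to target = atan2(-4−-0.5, -4−1.5) = -2.5749
Δθ = wrap(-2.5749 − 3.1416) = 0.5667; ω₁ = Δθ/dt₁ = 0.3778
distance = √((-4−1.5)² + (-4−-0.5)²) = 6.5192; v₂ = distance/dt₂ = 3.2596

ω₁ = 0.3778, v₂ = 3.2596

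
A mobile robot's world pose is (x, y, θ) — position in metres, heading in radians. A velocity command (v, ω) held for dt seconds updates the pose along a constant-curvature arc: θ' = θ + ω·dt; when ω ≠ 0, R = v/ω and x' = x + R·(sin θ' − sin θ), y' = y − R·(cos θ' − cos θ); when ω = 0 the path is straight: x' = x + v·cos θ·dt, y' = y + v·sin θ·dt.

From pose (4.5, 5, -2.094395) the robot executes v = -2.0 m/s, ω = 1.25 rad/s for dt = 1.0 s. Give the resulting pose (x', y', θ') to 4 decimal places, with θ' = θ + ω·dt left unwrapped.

(4.3105, 6.8627, -0.8444)

θ' = -2.0944 + 1.25·1.0 = -0.8444
R = v/ω = -2.0/1.25 = -1.6000
x' = 4.5 + -1.6000·(sin -0.8444 − sin -2.0944) = 4.3105
y' = 5 − -1.6000·(cos -0.8444 − cos -2.0944) = 6.8627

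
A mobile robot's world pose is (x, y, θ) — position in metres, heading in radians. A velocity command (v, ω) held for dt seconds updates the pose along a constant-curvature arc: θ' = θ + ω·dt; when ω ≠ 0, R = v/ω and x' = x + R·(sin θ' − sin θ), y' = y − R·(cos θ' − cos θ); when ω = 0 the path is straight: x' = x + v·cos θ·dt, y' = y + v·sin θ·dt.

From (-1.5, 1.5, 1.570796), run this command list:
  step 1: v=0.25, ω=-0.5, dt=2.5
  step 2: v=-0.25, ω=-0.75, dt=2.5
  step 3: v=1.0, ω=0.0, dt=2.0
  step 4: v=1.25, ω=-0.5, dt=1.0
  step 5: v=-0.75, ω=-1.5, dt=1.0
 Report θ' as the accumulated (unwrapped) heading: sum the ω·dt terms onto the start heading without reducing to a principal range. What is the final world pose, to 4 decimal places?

(-1.2058, -0.6923, -3.5542)

step 1: θ'=0.3208 (R=-0.5000) → pose (-1.1577, 1.9745, 0.3208)
step 2: θ'=-1.5542 (R=0.3333) → pose (-1.5961, 2.2853, -1.5542)
step 3: θ'=-1.5542 (straight) → pose (-1.5629, 0.2856, -1.5542)
step 4: θ'=-2.0542 (R=-2.5000) → pose (-1.8490, -0.9179, -2.0542)
step 5: θ'=-3.5542 (R=0.5000) → pose (-1.2058, -0.6923, -3.5542)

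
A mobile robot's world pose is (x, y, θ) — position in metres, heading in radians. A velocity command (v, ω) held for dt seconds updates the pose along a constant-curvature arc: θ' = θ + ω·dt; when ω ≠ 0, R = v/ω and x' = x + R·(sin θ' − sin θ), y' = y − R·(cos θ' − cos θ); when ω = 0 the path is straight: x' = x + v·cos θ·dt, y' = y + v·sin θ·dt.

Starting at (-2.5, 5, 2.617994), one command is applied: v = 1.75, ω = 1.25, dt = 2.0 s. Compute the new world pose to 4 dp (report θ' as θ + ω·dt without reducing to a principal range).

θ' = 2.6180 + 1.25·2.0 = 5.1180
R = v/ω = 1.75/1.25 = 1.4000
x' = -2.5 + 1.4000·(sin 5.1180 − sin 2.6180) = -4.4864
y' = 5 − 1.4000·(cos 5.1180 − cos 2.6180) = 3.2352

(-4.4864, 3.2352, 5.1180)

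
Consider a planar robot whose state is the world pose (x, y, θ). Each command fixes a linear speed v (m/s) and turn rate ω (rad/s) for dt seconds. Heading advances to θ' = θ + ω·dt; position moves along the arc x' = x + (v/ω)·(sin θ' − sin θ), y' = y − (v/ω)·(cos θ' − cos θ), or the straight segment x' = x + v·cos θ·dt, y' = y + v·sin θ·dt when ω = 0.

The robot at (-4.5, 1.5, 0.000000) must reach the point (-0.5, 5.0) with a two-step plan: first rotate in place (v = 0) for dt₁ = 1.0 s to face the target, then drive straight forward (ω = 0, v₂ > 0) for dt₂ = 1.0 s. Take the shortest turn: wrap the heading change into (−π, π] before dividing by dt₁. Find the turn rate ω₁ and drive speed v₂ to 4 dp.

heading to target = atan2(5−1.5, -0.5−-4.5) = 0.7188
Δθ = wrap(0.7188 − 0.0000) = 0.7188; ω₁ = Δθ/dt₁ = 0.7188
distance = √((-0.5−-4.5)² + (5−1.5)²) = 5.3151; v₂ = distance/dt₂ = 5.3151

ω₁ = 0.7188, v₂ = 5.3151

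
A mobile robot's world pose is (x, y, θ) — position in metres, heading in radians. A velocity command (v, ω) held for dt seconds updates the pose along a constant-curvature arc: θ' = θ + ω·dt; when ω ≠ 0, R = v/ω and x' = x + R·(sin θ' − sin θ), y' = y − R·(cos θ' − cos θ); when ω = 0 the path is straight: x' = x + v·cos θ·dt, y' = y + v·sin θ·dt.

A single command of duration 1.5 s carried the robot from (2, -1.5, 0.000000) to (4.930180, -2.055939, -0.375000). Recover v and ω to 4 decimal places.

Δθ = -0.375000 − 0.000000 = -0.375000
ω = Δθ/dt = -0.375000/1.5 = -0.2500
R = Δx/(sin θ' − sin θ) = -8.0000
v = R·ω = -8.0000·-0.2500 = 2.0000

v = 2.0000, ω = -0.2500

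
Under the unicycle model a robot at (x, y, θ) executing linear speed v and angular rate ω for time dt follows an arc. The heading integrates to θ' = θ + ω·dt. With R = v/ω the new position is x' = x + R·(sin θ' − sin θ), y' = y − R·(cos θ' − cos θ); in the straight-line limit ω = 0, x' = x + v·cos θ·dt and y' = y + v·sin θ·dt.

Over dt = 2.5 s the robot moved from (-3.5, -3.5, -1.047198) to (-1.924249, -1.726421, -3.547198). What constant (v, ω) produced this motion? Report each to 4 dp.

Δθ = -3.547198 − -1.047198 = -2.500000
ω = Δθ/dt = -2.500000/2.5 = -1.0000
R = −Δy/(cos θ' − cos θ) = 1.2500
v = R·ω = 1.2500·-1.0000 = -1.2500

v = -1.2500, ω = -1.0000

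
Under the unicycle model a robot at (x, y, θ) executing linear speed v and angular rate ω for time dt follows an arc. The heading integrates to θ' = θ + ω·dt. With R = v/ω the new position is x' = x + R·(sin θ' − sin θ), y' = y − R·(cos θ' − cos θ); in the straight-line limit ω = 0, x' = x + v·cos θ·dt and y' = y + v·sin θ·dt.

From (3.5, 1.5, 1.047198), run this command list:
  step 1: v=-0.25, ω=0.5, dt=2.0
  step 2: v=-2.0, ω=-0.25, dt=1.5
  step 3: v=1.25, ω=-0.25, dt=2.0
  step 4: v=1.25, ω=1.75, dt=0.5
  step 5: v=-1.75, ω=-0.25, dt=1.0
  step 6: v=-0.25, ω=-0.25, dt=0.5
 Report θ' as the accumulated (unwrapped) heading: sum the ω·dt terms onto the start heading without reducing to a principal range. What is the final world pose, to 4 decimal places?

step 1: θ'=2.0472 (R=-0.5000) → pose (3.4887, 1.0207, 2.0472)
step 2: θ'=1.6722 (R=8.0000) → pose (4.3384, -1.8381, 1.6722)
step 3: θ'=1.1722 (R=-5.0000) → pose (4.7047, 0.6086, 1.1722)
step 4: θ'=2.0472 (R=0.7143) → pose (4.6811, 1.2134, 2.0472)
step 5: θ'=1.7972 (R=7.0000) → pose (5.2819, -0.4254, 1.7972)
step 6: θ'=1.6722 (R=1.0000) → pose (5.3023, -0.5486, 1.6722)

(5.3023, -0.5486, 1.6722)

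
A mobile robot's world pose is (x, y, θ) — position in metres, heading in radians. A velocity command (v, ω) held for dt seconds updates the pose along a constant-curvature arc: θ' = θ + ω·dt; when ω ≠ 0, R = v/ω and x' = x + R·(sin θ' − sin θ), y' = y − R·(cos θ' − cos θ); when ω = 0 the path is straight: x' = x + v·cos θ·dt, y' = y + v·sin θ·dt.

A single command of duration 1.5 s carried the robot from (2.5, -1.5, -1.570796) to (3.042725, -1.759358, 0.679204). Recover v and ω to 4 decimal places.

v = 0.5000, ω = 1.5000

Δθ = 0.679204 − -1.570796 = 2.250000
ω = Δθ/dt = 2.250000/1.5 = 1.5000
R = Δx/(sin θ' − sin θ) = 0.3333
v = R·ω = 0.3333·1.5000 = 0.5000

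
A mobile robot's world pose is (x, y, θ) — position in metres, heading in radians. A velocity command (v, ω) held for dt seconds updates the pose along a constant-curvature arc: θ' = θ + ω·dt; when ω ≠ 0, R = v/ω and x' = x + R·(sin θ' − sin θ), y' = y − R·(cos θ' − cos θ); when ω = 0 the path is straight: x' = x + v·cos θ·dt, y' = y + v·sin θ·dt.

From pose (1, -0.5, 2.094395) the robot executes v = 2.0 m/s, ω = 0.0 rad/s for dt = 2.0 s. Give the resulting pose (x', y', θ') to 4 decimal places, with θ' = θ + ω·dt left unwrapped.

θ' = 2.0944 + 0.0·2.0 = 2.0944
ω = 0 → straight: x' = 1 + 2.0·cos(2.0944)·2.0 = -1.0000
y' = -0.5 + 2.0·sin(2.0944)·2.0 = 2.9641

(-1.0000, 2.9641, 2.0944)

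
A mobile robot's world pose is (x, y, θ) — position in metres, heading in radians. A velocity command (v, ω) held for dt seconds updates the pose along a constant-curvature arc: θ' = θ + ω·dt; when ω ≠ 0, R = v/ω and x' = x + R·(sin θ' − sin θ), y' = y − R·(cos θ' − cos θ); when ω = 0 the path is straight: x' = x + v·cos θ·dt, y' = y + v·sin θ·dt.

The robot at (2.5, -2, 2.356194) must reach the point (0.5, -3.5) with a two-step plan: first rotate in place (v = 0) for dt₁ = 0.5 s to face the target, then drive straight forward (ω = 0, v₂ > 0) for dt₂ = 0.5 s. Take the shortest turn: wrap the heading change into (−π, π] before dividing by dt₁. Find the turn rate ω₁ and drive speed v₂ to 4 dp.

heading to target = atan2(-3.5−-2, 0.5−2.5) = -2.4981
Δθ = wrap(-2.4981 − 2.3562) = 1.4289; ω₁ = Δθ/dt₁ = 2.8578
distance = √((0.5−2.5)² + (-3.5−-2)²) = 2.5000; v₂ = distance/dt₂ = 5.0000

ω₁ = 2.8578, v₂ = 5.0000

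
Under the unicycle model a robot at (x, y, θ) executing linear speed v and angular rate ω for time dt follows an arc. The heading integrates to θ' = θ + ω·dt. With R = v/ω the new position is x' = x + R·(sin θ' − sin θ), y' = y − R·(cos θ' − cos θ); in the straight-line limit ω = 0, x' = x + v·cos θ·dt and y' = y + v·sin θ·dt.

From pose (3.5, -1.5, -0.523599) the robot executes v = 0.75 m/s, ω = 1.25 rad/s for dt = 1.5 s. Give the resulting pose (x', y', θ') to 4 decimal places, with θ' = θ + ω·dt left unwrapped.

(4.3856, -1.1110, 1.3514)

θ' = -0.5236 + 1.25·1.5 = 1.3514
R = v/ω = 0.75/1.25 = 0.6000
x' = 3.5 + 0.6000·(sin 1.3514 − sin -0.5236) = 4.3856
y' = -1.5 − 0.6000·(cos 1.3514 − cos -0.5236) = -1.1110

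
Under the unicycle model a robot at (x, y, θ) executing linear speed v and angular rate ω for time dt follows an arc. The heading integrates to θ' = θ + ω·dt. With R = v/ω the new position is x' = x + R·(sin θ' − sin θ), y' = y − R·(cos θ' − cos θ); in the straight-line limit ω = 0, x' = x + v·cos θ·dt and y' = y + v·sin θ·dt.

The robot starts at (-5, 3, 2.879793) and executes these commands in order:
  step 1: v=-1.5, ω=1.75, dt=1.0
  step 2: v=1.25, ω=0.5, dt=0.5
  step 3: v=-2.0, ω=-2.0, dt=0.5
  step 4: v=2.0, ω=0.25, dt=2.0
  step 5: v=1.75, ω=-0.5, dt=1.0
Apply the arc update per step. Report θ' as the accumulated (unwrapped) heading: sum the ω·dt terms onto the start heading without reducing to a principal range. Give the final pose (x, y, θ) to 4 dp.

(-6.7152, -0.7109, 3.8798)

step 1: θ'=4.6298 (R=-0.8571) → pose (-3.9239, 3.7572, 4.6298)
step 2: θ'=4.8798 (R=2.5000) → pose (-3.8975, 3.1344, 4.8798)
step 3: θ'=3.8798 (R=1.0000) → pose (-3.5844, 4.0407, 3.8798)
step 4: θ'=4.3798 (R=8.0000) → pose (-5.7624, 0.7352, 4.3798)
step 5: θ'=3.8798 (R=-3.5000) → pose (-6.7152, -0.7109, 3.8798)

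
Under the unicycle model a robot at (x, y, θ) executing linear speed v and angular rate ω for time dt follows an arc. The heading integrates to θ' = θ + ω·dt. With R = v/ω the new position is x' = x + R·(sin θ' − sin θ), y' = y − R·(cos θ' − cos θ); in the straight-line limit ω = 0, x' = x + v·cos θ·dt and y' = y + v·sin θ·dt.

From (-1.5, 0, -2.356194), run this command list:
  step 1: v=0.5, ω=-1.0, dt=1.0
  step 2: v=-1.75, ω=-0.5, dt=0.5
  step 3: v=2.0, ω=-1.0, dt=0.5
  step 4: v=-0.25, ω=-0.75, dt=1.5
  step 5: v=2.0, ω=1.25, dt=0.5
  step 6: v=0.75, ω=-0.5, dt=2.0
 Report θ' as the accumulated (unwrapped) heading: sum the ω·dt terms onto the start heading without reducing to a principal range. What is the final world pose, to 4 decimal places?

step 1: θ'=-3.3562 (R=-0.5000) → pose (-1.9600, -0.1350, -3.3562)
step 2: θ'=-3.6062 (R=3.5000) → pose (-1.1372, -0.4257, -3.6062)
step 3: θ'=-4.1062 (R=-2.0000) → pose (-1.8847, 0.2228, -4.1062)
step 4: θ'=-5.2312 (R=0.3333) → pose (-1.8691, -0.1324, -5.2312)
step 5: θ'=-4.6062 (R=1.6000) → pose (-1.6676, 0.8306, -4.6062)
step 6: θ'=-5.6062 (R=-1.5000) → pose (-1.1157, 2.1588, -5.6062)

(-1.1157, 2.1588, -5.6062)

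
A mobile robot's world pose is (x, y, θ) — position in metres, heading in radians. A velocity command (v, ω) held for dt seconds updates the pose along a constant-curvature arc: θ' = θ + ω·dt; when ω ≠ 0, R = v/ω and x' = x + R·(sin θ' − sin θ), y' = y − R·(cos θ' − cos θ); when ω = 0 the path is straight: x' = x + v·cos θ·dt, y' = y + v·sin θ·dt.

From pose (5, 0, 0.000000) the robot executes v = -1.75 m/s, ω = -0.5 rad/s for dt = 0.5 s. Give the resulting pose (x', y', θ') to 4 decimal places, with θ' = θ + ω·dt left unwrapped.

(4.1341, 0.1088, -0.2500)

θ' = 0.0000 + -0.5·0.5 = -0.2500
R = v/ω = -1.75/-0.5 = 3.5000
x' = 5 + 3.5000·(sin -0.2500 − sin 0.0000) = 4.1341
y' = 0 − 3.5000·(cos -0.2500 − cos 0.0000) = 0.1088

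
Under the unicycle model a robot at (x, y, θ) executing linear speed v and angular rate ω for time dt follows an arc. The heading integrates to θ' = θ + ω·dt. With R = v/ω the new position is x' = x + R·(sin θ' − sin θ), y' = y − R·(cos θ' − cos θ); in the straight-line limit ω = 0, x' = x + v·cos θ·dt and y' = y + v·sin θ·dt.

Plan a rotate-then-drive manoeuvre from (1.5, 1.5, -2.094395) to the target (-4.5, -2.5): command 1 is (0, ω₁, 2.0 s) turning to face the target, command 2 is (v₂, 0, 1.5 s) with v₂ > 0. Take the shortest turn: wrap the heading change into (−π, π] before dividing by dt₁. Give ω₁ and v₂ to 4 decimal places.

ω₁ = -0.2296, v₂ = 4.8074

heading to target = atan2(-2.5−1.5, -4.5−1.5) = -2.5536
Δθ = wrap(-2.5536 − -2.0944) = -0.4592; ω₁ = Δθ/dt₁ = -0.2296
distance = √((-4.5−1.5)² + (-2.5−1.5)²) = 7.2111; v₂ = distance/dt₂ = 4.8074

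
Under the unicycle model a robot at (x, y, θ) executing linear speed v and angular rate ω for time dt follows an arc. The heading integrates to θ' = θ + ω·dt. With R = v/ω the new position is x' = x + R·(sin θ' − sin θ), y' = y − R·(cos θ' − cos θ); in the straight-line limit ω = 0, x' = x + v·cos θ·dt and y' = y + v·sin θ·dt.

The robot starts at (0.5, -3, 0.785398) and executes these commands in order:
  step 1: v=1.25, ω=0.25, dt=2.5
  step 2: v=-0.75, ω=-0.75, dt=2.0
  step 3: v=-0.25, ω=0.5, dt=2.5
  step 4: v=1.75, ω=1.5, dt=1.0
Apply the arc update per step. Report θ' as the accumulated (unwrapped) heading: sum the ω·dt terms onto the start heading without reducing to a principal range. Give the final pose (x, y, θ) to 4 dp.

step 1: θ'=1.4104 (R=5.0000) → pose (1.9003, -0.2630, 1.4104)
step 2: θ'=-0.0896 (R=1.0000) → pose (0.8236, -1.0993, -0.0896)
step 3: θ'=1.1604 (R=-0.5000) → pose (0.3204, -1.3978, 1.1604)
step 4: θ'=2.6604 (R=1.1667) → pose (-0.2094, 0.1018, 2.6604)

(-0.2094, 0.1018, 2.6604)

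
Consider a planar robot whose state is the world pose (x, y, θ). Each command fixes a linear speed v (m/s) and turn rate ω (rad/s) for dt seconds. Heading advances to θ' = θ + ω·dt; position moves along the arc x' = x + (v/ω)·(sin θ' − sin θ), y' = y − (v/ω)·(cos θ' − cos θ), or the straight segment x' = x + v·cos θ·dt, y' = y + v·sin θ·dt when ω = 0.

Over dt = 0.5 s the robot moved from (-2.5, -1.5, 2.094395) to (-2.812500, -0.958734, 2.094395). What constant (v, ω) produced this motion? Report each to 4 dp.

v = 1.2500, ω = 0.0000

Δθ = 2.094395 − 2.094395 = 0.000000
ω = Δθ/dt = 0.000000/0.5 = 0.0000
ω = 0 → v = (Δx·cos θ + Δy·sin θ)/dt = 1.2500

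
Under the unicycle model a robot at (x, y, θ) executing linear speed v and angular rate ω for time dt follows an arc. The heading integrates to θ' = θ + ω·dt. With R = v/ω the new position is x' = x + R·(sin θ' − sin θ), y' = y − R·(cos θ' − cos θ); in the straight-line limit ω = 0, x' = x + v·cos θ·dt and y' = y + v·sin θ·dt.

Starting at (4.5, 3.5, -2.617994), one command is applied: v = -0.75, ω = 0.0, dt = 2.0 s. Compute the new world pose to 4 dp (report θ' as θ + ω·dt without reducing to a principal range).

θ' = -2.6180 + 0.0·2.0 = -2.6180
ω = 0 → straight: x' = 4.5 + -0.75·cos(-2.6180)·2.0 = 5.7990
y' = 3.5 + -0.75·sin(-2.6180)·2.0 = 4.2500

(5.7990, 4.2500, -2.6180)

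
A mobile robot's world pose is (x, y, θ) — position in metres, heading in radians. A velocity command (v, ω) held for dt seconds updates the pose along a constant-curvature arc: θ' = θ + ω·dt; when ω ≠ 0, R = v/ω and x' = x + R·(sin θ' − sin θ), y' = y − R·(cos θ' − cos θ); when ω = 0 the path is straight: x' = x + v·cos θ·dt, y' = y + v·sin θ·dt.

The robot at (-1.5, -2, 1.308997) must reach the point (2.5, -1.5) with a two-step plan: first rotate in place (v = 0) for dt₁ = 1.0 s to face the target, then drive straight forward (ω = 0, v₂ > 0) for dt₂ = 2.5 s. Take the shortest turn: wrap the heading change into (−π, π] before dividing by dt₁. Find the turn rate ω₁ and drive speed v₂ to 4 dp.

heading to target = atan2(-1.5−-2, 2.5−-1.5) = 0.1244
Δθ = wrap(0.1244 − 1.3090) = -1.1846; ω₁ = Δθ/dt₁ = -1.1846
distance = √((2.5−-1.5)² + (-1.5−-2)²) = 4.0311; v₂ = distance/dt₂ = 1.6125

ω₁ = -1.1846, v₂ = 1.6125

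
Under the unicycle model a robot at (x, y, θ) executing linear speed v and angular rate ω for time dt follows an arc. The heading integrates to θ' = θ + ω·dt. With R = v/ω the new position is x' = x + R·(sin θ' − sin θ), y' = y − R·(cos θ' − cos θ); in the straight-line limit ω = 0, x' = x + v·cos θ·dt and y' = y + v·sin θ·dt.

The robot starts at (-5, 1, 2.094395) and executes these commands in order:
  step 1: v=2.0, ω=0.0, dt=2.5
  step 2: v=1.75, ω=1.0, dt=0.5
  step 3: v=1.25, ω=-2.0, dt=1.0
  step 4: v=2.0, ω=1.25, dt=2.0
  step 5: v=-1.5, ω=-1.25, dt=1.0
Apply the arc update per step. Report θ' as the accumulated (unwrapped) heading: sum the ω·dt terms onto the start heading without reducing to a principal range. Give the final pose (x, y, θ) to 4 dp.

(-7.8516, 9.0505, 1.8444)

step 1: θ'=2.0944 (straight) → pose (-7.5000, 5.3301, 2.0944)
step 2: θ'=2.5944 (R=1.7500) → pose (-8.1050, 5.9496, 2.5944)
step 3: θ'=0.5944 (R=-0.6250) → pose (-8.1298, 7.0011, 0.5944)
step 4: θ'=3.0944 (R=1.6000) → pose (-8.9504, 9.9249, 3.0944)
step 5: θ'=1.8444 (R=1.2000) → pose (-7.8516, 9.0505, 1.8444)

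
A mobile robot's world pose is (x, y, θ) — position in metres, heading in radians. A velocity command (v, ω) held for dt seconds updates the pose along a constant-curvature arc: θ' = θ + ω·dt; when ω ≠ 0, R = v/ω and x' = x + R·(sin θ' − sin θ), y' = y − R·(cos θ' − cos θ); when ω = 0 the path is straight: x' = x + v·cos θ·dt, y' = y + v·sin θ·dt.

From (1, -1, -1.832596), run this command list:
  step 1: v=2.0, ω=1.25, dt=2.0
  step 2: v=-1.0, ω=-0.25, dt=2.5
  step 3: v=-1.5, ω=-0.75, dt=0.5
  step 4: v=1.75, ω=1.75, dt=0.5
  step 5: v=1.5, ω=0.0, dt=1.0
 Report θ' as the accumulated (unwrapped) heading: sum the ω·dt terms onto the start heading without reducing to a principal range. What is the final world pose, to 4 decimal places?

(2.6192, -2.5547, 0.5424)

step 1: θ'=0.6674 (R=1.6000) → pose (3.5358, -2.6708, 0.6674)
step 2: θ'=0.0424 (R=4.0000) → pose (1.2296, -3.5255, 0.0424)
step 3: θ'=-0.3326 (R=2.0000) → pose (0.4918, -3.4177, -0.3326)
step 4: θ'=0.5424 (R=1.0000) → pose (1.3345, -3.3289, 0.5424)
step 5: θ'=0.5424 (straight) → pose (2.6192, -2.5547, 0.5424)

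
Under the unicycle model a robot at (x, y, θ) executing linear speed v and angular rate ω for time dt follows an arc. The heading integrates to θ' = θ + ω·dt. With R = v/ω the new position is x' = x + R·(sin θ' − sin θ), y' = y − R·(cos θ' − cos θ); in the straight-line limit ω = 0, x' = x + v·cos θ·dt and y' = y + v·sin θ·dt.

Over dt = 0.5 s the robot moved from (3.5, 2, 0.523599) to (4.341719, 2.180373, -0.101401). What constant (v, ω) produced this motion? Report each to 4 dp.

v = 1.7500, ω = -1.2500

Δθ = -0.101401 − 0.523599 = -0.625000
ω = Δθ/dt = -0.625000/0.5 = -1.2500
R = Δx/(sin θ' − sin θ) = -1.4000
v = R·ω = -1.4000·-1.2500 = 1.7500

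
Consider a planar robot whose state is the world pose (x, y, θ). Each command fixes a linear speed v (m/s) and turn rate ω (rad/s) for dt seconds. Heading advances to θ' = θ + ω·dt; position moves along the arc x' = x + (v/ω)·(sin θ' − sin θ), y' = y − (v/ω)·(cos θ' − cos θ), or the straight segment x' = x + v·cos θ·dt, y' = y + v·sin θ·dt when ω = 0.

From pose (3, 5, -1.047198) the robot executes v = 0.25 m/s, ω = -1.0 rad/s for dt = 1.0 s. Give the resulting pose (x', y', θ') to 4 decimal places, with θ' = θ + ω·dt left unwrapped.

θ' = -1.0472 + -1.0·1.0 = -2.0472
R = v/ω = 0.25/-1.0 = -0.2500
x' = 3 + -0.2500·(sin -2.0472 − sin -1.0472) = 3.0057
y' = 5 − -0.2500·(cos -2.0472 − cos -1.0472) = 4.7604

(3.0057, 4.7604, -2.0472)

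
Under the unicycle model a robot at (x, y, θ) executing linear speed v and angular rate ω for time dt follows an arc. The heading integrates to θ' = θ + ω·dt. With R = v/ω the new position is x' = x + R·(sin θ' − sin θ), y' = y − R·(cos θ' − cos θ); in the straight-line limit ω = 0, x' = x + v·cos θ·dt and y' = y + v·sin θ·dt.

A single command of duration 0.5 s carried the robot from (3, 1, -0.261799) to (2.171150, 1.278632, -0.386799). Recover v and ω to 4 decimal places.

v = -1.7500, ω = -0.2500

Δθ = -0.386799 − -0.261799 = -0.125000
ω = Δθ/dt = -0.125000/0.5 = -0.2500
R = Δx/(sin θ' − sin θ) = 7.0000
v = R·ω = 7.0000·-0.2500 = -1.7500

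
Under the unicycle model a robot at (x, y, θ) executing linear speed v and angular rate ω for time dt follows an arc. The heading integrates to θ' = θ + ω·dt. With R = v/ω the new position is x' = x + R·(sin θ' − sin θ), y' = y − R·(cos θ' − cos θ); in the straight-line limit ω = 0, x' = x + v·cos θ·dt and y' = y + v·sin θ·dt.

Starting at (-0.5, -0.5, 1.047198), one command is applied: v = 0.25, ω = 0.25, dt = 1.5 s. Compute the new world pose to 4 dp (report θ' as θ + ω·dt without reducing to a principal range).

θ' = 1.0472 + 0.25·1.5 = 1.4222
R = v/ω = 0.25/0.25 = 1.0000
x' = -0.5 + 1.0000·(sin 1.4222 − sin 1.0472) = -0.3770
y' = -0.5 − 1.0000·(cos 1.4222 − cos 1.0472) = -0.1481

(-0.3770, -0.1481, 1.4222)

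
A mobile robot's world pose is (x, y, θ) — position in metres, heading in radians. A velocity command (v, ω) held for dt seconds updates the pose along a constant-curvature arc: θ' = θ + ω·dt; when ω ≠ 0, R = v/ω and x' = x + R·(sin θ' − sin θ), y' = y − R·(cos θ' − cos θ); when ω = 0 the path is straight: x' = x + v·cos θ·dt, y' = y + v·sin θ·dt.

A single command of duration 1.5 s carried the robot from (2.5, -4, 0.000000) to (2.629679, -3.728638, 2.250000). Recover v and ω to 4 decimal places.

Δθ = 2.250000 − 0.000000 = 2.250000
ω = Δθ/dt = 2.250000/1.5 = 1.5000
R = −Δy/(cos θ' − cos θ) = 0.1667
v = R·ω = 0.1667·1.5000 = 0.2500

v = 0.2500, ω = 1.5000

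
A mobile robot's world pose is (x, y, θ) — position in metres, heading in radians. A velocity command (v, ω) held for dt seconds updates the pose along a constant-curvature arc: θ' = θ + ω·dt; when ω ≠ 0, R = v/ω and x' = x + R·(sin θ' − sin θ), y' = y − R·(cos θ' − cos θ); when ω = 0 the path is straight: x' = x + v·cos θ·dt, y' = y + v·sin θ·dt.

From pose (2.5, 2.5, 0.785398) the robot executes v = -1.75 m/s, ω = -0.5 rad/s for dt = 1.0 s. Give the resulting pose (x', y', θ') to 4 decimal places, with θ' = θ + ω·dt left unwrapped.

(1.0105, 1.6165, 0.2854)

θ' = 0.7854 + -0.5·1.0 = 0.2854
R = v/ω = -1.75/-0.5 = 3.5000
x' = 2.5 + 3.5000·(sin 0.2854 − sin 0.7854) = 1.0105
y' = 2.5 − 3.5000·(cos 0.2854 − cos 0.7854) = 1.6165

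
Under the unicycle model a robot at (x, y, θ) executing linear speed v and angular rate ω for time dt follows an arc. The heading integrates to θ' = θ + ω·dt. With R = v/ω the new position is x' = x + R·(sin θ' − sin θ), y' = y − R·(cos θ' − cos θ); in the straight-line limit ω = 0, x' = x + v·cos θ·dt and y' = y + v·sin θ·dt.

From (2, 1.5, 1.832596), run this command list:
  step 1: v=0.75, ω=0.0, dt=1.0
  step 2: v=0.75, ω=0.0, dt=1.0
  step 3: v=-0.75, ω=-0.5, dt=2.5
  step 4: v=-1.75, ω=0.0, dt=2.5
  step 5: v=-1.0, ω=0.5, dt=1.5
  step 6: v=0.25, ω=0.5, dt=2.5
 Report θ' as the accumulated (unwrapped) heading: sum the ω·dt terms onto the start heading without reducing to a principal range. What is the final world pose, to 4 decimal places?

step 1: θ'=1.8326 (straight) → pose (1.8059, 2.2244, 1.8326)
step 2: θ'=1.8326 (straight) → pose (1.6118, 2.9489, 1.8326)
step 3: θ'=0.5826 (R=1.5000) → pose (0.9882, 1.3081, 0.5826)
step 4: θ'=0.5826 (straight) → pose (-2.6651, -1.0990, 0.5826)
step 5: θ'=1.3326 (R=-2.0000) → pose (-3.5083, -2.2972, 1.3326)
step 6: θ'=2.5826 (R=0.5000) → pose (-3.7290, -1.7553, 2.5826)

(-3.7290, -1.7553, 2.5826)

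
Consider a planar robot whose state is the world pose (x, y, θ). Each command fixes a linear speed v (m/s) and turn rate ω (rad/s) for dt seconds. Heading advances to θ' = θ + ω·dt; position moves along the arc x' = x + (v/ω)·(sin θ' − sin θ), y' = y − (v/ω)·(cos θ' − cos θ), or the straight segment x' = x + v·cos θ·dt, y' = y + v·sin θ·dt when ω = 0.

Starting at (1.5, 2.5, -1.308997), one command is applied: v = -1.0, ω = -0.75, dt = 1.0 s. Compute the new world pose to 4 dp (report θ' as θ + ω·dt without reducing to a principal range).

θ' = -1.3090 + -0.75·1.0 = -2.0590
R = v/ω = -1.0/-0.75 = 1.3333
x' = 1.5 + 1.3333·(sin -2.0590 − sin -1.3090) = 1.6103
y' = 2.5 − 1.3333·(cos -2.0590 − cos -1.3090) = 3.4705

(1.6103, 3.4705, -2.0590)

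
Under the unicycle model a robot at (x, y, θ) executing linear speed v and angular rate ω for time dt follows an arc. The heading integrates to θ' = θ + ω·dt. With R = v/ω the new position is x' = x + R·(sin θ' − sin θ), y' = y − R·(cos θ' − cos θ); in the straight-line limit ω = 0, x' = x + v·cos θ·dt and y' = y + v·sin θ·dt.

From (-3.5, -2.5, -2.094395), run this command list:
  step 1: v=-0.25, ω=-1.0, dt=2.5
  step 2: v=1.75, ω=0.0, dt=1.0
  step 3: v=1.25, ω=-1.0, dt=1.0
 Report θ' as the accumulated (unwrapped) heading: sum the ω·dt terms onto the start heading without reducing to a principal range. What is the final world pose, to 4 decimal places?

(-2.7944, 0.2544, -5.5944)

step 1: θ'=-4.5944 (R=0.2500) → pose (-3.0352, -2.5956, -4.5944)
step 2: θ'=-4.5944 (straight) → pose (-3.2412, -0.8577, -4.5944)
step 3: θ'=-5.5944 (R=-1.2500) → pose (-2.7944, 0.2544, -5.5944)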